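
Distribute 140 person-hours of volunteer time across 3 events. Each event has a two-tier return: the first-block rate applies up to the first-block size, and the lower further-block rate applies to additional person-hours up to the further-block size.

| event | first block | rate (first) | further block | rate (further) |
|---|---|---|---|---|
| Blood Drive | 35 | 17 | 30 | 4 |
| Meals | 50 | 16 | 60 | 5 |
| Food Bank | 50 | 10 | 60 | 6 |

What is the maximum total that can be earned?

1925

Order all 6 blocks by rate: Blood Drive/T1 17 > Meals/T1 16 > Food Bank/T1 10 > Food Bank/T2 6 > Meals/T2 5 > Blood Drive/T2 4.
Blood Drive T1 at 17: fill all 35 → 105 left.
Meals/T1 (16): +50 → 55 left.
Food Bank/T1 (10): +50 → 5 left.
Food Bank/T2: +5 of 60 at 6; pool empty.
Total = 17×35 + 16×50 + 10×50 + 6×5 = 1925.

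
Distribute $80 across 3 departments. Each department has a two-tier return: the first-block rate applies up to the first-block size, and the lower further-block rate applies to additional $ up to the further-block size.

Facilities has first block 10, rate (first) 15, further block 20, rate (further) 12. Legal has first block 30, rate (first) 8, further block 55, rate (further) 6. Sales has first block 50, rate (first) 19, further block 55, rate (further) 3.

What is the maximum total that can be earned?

1340

Treat each block as its own option and order by rate: Sales/tier1 19 > Facilities/tier1 15 > Facilities/tier2 12 > Legal/tier1 8 > Legal/tier2 6 > Sales/tier2 3.
Sales/tier1 (19): +50 ; 30 left.
Fill Facilities tier1 block (10 at 15) ; 20 left.
Fill Facilities tier2 block (20 at 12) ; 0 left.
Total = 19×50 + 15×10 + 12×20 = 1340.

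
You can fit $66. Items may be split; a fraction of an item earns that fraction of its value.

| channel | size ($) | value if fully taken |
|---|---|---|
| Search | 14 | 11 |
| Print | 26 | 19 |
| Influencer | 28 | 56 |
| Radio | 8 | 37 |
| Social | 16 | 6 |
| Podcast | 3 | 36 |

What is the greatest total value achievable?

149.5

Best value per unit of size first: Podcast 36/3≈12, Radio 37/8≈4.62, Influencer 56/28≈2, Search 11/14≈0.786, Print 19/26≈0.731, Social 6/16≈0.375.
All 3 $ of Podcast fit (value 36) ; 63 remain.
Take all of Radio (8 $, value 37) ; 55 $ left.
Take all of Influencer (28 $, value 56) ; 27 $ left.
Take all of Search (14 $, value 11) ; 13 $ left.
Fill the last 13 $ with part of Print: 13/26 of it earns 9.5.
Total value = 149.5.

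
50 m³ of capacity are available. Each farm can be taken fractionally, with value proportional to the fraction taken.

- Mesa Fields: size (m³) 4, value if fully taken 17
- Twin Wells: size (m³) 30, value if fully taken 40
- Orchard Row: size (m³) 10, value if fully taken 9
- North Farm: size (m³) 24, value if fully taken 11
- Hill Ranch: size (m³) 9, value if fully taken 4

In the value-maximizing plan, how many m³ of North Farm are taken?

6

Best value per unit of size first: Mesa Fields 17/4≈4.25, Twin Wells 40/30≈1.33, Orchard Row 9/10≈0.9, North Farm 11/24≈0.458, Hill Ranch 4/9≈0.444.
Take all of Mesa Fields (4 m³, value 17) — 46 m³ left.
Take all of Twin Wells (30 m³, value 40) — 16 m³ left.
All 10 m³ of Orchard Row fit (value 9) — 6 remain.
Fill the last 6 m³ with part of North Farm: 6/24 of it earns 2.75.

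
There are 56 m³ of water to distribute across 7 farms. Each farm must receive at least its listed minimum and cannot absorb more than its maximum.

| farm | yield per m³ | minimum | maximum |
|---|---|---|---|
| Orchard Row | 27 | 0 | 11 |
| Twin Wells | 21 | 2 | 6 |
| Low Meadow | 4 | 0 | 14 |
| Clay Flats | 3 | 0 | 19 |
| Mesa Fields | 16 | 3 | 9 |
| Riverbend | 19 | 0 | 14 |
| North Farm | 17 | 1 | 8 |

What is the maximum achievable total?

1001

Meeting every minimum uses 0+2+0+0+3+0+1 = 6 m³, leaving 50.
Order the farms by yield per m³: Orchard Row 27 > Twin Wells 21 > Riverbend 19 > North Farm 17 > Mesa Fields 16 > Low Meadow 4 > Clay Flats 3.
Orchard Row takes 11 more to reach its cap of 11 → 39 left.
Twin Wells: +4 to 6 (cap) → 35 left.
Riverbend takes 14 more to reach its cap of 14 → 21 left.
North Farm: +7 to 8 (cap) → 14 left.
Give Mesa Fields 6 more to hit its cap of 9 → 8 left.
Only 8 left; Low Meadow takes them to reach 8.
Total = 27×11 + 21×6 + 4×8 + 16×9 + 19×14 + 17×8 = 1001.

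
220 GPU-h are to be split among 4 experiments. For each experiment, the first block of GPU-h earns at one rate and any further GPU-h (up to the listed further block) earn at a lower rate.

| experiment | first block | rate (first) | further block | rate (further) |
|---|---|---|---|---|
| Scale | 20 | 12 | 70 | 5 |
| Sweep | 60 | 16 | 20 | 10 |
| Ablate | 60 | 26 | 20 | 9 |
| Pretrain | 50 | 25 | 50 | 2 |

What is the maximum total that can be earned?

4300

Treat each block as its own option and order by rate: Ablate/first 26 > Pretrain/first 25 > Sweep/first 16 > Scale/first 12 > Sweep/second 10 > Ablate/second 9 > Scale/second 5 > Pretrain/second 2.
Ablate first at 26: fill all 60 ; 160 left.
Pretrain first at 25: fill all 50 ; 110 left.
Sweep/first (16): +60 ; 50 left.
Scale/first (12): +20 ; 30 left.
Sweep/second (10): +20 ; 10 left.
Ablate/second: +10 of 20 at 9; pool empty.
Total = 26×60 + 25×50 + 16×60 + 12×20 + 10×20 + 9×10 = 4300.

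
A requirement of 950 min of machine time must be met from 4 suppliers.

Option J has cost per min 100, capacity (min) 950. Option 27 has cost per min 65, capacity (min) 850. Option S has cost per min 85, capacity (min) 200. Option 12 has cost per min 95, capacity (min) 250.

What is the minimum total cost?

63750

Fill from the cheapest supplier first.
Option 27 at 65: take all 850 min ; 100 still needed.
Option S (85): take the remaining 100 ; done.
Option 12, Option J: unused.
Cost = 850×65 + 100×85 = 63750.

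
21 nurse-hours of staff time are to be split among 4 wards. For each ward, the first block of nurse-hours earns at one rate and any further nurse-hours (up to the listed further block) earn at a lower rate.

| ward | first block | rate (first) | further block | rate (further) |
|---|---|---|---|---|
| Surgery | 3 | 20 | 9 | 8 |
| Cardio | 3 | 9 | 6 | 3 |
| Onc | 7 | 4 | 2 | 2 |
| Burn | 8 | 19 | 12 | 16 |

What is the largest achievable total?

Rank every tier by rate: Surgery/first 20 > Burn/first 19 > Burn/second 16 > Cardio/first 9 > Surgery/second 8 > Onc/first 4 > Cardio/second 3 > Onc/second 2.
Fill Surgery first block (3 at 20) — 18 left.
Burn first at 19: fill all 8 — 10 left.
Burn second at 16: only 10 left, fill 10.
Total = 20×3 + 19×8 + 16×10 = 372.

372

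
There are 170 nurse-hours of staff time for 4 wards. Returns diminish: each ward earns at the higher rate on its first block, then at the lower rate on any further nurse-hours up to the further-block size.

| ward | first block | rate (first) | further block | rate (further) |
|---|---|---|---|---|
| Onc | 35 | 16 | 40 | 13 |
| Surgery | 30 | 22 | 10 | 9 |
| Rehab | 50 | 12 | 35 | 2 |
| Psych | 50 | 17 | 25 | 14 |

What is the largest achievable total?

Order all 8 blocks by rate: Surgery/tier1 22 > Psych/tier1 17 > Onc/tier1 16 > Psych/tier2 14 > Onc/tier2 13 > Rehab/tier1 12 > Surgery/tier2 9 > Rehab/tier2 2.
Surgery/tier1 (22): +30 ; 140 left.
Fill Psych tier1 block (50 at 17) ; 90 left.
Fill Onc tier1 block (35 at 16) ; 55 left.
Psych tier2 at 14: fill all 25 ; 30 left.
Onc/tier2: +30 of 40 at 13; pool empty.
Total = 22×30 + 17×50 + 16×35 + 14×25 + 13×30 = 2810.

2810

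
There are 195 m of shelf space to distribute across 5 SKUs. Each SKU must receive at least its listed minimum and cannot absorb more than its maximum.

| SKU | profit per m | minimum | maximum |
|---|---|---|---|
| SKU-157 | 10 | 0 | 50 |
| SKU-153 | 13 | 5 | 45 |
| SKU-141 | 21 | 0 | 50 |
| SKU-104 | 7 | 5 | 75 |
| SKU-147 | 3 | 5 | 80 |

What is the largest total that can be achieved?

Meeting every minimum uses 0+5+0+5+5 = 15 m, leaving 180.
Highest profit per m first: SKU-141 21 > SKU-153 13 > SKU-157 10 > SKU-104 7 > SKU-147 3.
SKU-141 takes 50 more to reach its cap of 50 → 130 left.
Give SKU-153 40 more to hit its cap of 45 → 90 left.
Give SKU-157 50 more to hit its cap of 50 → 40 left.
Only 40 left; SKU-104 takes them to reach 45.
Total = 10×50 + 13×45 + 21×50 + 7×45 + 3×5 = 2465.

2465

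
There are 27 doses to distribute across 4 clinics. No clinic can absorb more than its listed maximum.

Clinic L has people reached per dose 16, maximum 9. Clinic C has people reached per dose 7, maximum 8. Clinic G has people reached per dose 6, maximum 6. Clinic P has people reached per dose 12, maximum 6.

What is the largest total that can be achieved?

296

Order the clinics by people reached per dose: Clinic L 16 > Clinic P 12 > Clinic C 7 > Clinic G 6.
Clinic L takes 9 to reach its cap of 9 ; 18 left.
Clinic P takes 6 to reach its cap of 6 ; 12 left.
Clinic C: +8 to 8 (cap) ; 4 left.
Only 4 left; Clinic G takes them to reach 4.
Total = 16×9 + 7×8 + 6×4 + 12×6 = 296.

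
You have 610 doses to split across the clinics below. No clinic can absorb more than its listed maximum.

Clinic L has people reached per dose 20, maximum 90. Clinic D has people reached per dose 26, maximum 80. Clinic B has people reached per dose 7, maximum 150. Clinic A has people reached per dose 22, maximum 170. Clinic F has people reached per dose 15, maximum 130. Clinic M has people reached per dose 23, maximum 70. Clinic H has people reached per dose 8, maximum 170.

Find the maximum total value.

11740

Rank by people reached per dose: Clinic D 26 > Clinic M 23 > Clinic A 22 > Clinic L 20 > Clinic F 15 > Clinic H 8 > Clinic B 7.
Clinic D: +80 to 80 (cap) — 530 left.
Clinic M takes 70 to reach its cap of 70 — 460 left.
Clinic A takes 170 to reach its cap of 170 — 290 left.
Clinic L takes 90 to reach its cap of 90 — 200 left.
Clinic F takes 130 to reach its cap of 130 — 70 left.
Clinic H: +70 (room for 170) → 70. Pool exhausted.
Total = 20×90 + 26×80 + 22×170 + 15×130 + 23×70 + 8×70 = 11740.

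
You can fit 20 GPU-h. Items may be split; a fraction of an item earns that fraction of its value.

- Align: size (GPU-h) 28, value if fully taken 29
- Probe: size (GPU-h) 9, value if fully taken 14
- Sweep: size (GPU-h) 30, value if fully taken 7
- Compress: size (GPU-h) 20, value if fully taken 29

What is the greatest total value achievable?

29.95

Best value per unit of size first: Probe 14/9≈1.56, Compress 29/20≈1.45, Align 29/28≈1.04, Sweep 7/30≈0.233.
Take all of Probe (9 GPU-h, value 14) ; 11 GPU-h left.
11 GPU-h left: a 11/20 share of Compress gives 29×11/20 = 15.95.
Total value = 29.95.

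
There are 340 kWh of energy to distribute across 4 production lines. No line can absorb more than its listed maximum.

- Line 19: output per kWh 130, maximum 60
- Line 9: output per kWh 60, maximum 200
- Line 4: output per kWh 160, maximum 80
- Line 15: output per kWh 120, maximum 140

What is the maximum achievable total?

Highest output per kWh first: Line 4 160 > Line 19 130 > Line 15 120 > Line 9 60.
Line 4 takes 80 to reach its cap of 80 ; 260 left.
Give Line 19 60 to hit its cap of 60 ; 200 left.
Give Line 15 140 to hit its cap of 140 ; 60 left.
Line 9 has room for 200 but only 60 remain, so it gets 60.
Total = 130×60 + 60×60 + 160×80 + 120×140 = 41000.

41000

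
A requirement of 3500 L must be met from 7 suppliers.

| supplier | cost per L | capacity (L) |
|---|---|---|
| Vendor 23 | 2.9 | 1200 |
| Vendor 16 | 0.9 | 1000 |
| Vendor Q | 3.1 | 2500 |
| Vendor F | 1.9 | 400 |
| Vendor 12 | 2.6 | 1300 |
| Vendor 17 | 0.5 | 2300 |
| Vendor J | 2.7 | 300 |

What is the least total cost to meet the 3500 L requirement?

Fill from the cheapest supplier first.
Take 2300 from Vendor 17 at 0.5 — need 1200 more.
Take 1000 from Vendor 16 at 0.9 — need 200 more.
Take 200 from Vendor F at 1.9 to finish.
Vendor 12, Vendor J, Vendor 23, Vendor Q: unused.
Cost = 2300×0.5 + 1000×0.9 + 200×1.9 = 2430.

2430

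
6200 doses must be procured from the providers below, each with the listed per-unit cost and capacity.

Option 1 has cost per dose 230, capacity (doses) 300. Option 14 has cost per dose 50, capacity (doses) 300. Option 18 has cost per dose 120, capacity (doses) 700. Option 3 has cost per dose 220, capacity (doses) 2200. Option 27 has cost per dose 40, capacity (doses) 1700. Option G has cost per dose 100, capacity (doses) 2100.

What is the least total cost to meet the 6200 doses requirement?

Cheapest first:
Option 27 (40): use full 1700 → 4500 doses to go.
Option 14 at 50: take all 300 doses → 4200 still needed.
Option G at 100: take all 2100 doses → 2100 still needed.
Option 18 (120): use full 700 → 1400 doses to go.
Option 3 at 220: take 1400 of its 2200 → requirement met.
Option 1: unused.
Cost = 1700×40 + 300×50 + 2100×100 + 700×120 + 1400×220 = 685000.

685000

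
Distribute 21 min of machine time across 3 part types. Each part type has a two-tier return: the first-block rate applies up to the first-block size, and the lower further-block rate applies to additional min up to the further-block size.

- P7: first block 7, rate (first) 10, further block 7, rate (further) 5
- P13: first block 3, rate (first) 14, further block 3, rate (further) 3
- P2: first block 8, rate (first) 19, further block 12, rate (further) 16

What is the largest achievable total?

358

Treat each block as its own option and order by rate: P2/tier1 19 > P2/tier2 16 > P13/tier1 14 > P7/tier1 10 > P7/tier2 5 > P13/tier2 3.
P2/tier1 (19): +8 — 13 left.
P2/tier2 (16): +12 — 1 left.
1 remain; put them into P13 tier1 at 14.
Total = 19×8 + 16×12 + 14×1 = 358.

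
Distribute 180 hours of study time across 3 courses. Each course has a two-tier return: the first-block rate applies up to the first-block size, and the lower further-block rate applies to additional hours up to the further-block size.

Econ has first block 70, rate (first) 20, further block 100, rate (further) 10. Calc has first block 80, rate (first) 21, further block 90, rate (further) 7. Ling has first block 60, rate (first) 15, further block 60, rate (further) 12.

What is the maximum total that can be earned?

Treat each block as its own option and order by rate: Calc/tier1 21 > Econ/tier1 20 > Ling/tier1 15 > Ling/tier2 12 > Econ/tier2 10 > Calc/tier2 7.
Fill Calc tier1 block (80 at 21) ; 100 left.
Econ tier1 at 20: fill all 70 ; 30 left.
30 remain; put them into Ling tier1 at 15.
Total = 21×80 + 20×70 + 15×30 = 3530.

3530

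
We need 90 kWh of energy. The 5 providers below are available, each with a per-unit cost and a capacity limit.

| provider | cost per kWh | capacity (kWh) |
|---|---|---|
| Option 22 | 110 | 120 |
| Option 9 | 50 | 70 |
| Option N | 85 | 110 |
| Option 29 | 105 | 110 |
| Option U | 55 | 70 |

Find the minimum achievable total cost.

Use providers in increasing cost order.
Option 9 (50): use full 70 — 20 kWh to go.
Option U (55): take the remaining 20 — done.
Option N, Option 29, Option 22: unused.
Cost = 70×50 + 20×55 = 4600.

4600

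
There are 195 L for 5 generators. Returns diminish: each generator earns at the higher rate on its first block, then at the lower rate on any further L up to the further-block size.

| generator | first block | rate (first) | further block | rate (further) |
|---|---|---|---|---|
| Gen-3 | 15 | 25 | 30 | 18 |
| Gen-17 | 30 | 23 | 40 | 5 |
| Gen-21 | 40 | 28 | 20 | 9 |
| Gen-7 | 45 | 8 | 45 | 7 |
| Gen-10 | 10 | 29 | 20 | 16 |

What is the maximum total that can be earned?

Rank every tier by rate: Gen-10/first 29 > Gen-21/first 28 > Gen-3/first 25 > Gen-17/first 23 > Gen-3/second 18 > Gen-10/second 16 > Gen-21/second 9 > Gen-7/first 8 > Gen-7/second 7 > Gen-17/second 5.
Gen-10/first (29): +10 → 185 left.
Fill Gen-21 first block (40 at 28) → 145 left.
Fill Gen-3 first block (15 at 25) → 130 left.
Gen-17 first at 23: fill all 30 → 100 left.
Fill Gen-3 second block (30 at 18) → 70 left.
Gen-10 second at 16: fill all 20 → 50 left.
Gen-21 second at 9: fill all 20 → 30 left.
Gen-7/first: +30 of 45 at 8; pool empty.
Total = 29×10 + 28×40 + 25×15 + 23×30 + 18×30 + 16×20 + 9×20 + 8×30 = 3755.

3755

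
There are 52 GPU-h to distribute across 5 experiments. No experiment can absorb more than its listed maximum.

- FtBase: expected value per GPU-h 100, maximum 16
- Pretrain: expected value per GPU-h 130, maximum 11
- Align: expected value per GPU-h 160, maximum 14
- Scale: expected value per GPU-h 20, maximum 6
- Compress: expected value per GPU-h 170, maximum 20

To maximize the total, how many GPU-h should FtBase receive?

7

Order the experiments by expected value per GPU-h: Compress 170 > Align 160 > Pretrain 130 > FtBase 100 > Scale 20.
Compress: +20 to 20 (cap) → 32 left.
Align takes 14 to reach its cap of 14 → 18 left.
Give Pretrain 11 to hit its cap of 11 → 7 left.
FtBase: +7 (room for 16) → 7. Pool exhausted.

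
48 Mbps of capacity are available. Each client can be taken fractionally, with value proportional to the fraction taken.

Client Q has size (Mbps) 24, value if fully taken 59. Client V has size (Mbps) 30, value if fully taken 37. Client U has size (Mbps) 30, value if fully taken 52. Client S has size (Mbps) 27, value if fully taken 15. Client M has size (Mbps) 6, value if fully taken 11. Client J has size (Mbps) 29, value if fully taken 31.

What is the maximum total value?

Best value per unit of size first: Client Q 59/24≈2.46, Client M 11/6≈1.83, Client U 52/30≈1.73, Client V 37/30≈1.23, Client J 31/29≈1.07, Client S 15/27≈0.556.
Take all of Client Q (24 Mbps, value 59) — 24 Mbps left.
Client M: take in full, 6 Mbps for value 11 — 18 left.
Only 18 Mbps remain; take 18/30 of Client U for value 52×18/30 = 31.2.
Total value = 101.2.

101.2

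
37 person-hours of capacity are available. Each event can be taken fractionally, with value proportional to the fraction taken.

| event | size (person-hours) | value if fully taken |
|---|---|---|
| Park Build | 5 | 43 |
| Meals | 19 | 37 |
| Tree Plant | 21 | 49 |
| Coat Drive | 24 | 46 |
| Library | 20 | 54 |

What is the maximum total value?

125

Best value per unit of size first: Park Build 43/5≈8.6, Library 54/20≈2.7, Tree Plant 49/21≈2.33, Meals 37/19≈1.95, Coat Drive 46/24≈1.92.
Take all of Park Build (5 person-hours, value 43) ; 32 person-hours left.
Library: take in full, 20 person-hours for value 54 ; 12 left.
Only 12 person-hours remain; take 12/21 of Tree Plant for value 49×12/21 = 28.
Total value = 125.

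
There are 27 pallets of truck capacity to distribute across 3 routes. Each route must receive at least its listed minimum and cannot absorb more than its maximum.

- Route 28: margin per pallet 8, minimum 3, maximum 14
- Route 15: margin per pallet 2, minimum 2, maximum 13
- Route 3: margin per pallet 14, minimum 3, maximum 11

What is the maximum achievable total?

Meeting every minimum uses 3+2+3 = 8 pallets, leaving 19.
Highest margin per pallet first: Route 3 14 > Route 28 8 > Route 15 2.
Route 3: +8 to 11 (cap) — 11 left.
Route 28: +11 to 14 (cap) — 0 left.
Total = 8×14 + 2×2 + 14×11 = 270.

270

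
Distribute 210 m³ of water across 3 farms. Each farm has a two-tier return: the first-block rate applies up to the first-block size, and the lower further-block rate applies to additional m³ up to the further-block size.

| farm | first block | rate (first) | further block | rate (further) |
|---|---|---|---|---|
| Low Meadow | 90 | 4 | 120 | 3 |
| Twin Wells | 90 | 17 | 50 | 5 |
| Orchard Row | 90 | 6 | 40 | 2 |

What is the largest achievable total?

Rank every tier by rate: Twin Wells/tier1 17 > Orchard Row/tier1 6 > Twin Wells/tier2 5 > Low Meadow/tier1 4 > Low Meadow/tier2 3 > Orchard Row/tier2 2.
Twin Wells tier1 at 17: fill all 90 → 120 left.
Fill Orchard Row tier1 block (90 at 6) → 30 left.
30 remain; put them into Twin Wells tier2 at 5.
Total = 17×90 + 6×90 + 5×30 = 2220.

2220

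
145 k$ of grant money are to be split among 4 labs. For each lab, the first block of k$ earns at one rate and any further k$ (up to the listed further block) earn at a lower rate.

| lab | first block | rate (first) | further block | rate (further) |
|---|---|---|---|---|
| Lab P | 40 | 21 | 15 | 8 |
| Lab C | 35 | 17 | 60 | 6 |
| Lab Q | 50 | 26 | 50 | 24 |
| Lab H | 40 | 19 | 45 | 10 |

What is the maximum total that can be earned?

3435

Rank every tier by rate: Lab Q/T1 26 > Lab Q/T2 24 > Lab P/T1 21 > Lab H/T1 19 > Lab C/T1 17 > Lab H/T2 10 > Lab P/T2 8 > Lab C/T2 6.
Lab Q/T1 (26): +50 — 95 left.
Fill Lab Q T2 block (50 at 24) — 45 left.
Lab P/T1 (21): +40 — 5 left.
Lab H/T1: +5 of 40 at 19; pool empty.
Total = 26×50 + 24×50 + 21×40 + 19×5 = 3435.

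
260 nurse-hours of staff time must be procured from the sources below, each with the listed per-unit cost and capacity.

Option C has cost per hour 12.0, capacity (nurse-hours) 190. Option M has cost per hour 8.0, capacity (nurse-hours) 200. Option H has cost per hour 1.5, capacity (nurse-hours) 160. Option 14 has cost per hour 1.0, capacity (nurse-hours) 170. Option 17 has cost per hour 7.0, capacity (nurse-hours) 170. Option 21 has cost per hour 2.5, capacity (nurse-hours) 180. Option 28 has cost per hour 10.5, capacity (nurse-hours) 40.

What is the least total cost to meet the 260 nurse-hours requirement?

Cheapest first:
Take 170 from Option 14 at 1.0 ; need 90 more.
Option H (1.5): take the remaining 90 ; done.
Option 21, Option 17, Option M, Option 28, Option C: unused.
Cost = 170×1.0 + 90×1.5 = 305.

305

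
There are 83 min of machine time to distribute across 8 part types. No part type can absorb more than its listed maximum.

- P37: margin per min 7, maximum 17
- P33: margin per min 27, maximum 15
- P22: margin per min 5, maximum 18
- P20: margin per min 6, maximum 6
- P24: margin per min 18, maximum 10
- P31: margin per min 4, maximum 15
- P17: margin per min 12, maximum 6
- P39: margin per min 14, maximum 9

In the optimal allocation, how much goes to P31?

2

Rank by margin per min: P33 27 > P24 18 > P39 14 > P17 12 > P37 7 > P20 6 > P22 5 > P31 4.
P33 takes 15 to reach its cap of 15 → 68 left.
P24 takes 10 to reach its cap of 10 → 58 left.
Give P39 9 to hit its cap of 9 → 49 left.
Give P17 6 to hit its cap of 6 → 43 left.
Give P37 17 to hit its cap of 17 → 26 left.
P20 takes 6 to reach its cap of 6 → 20 left.
Give P22 18 to hit its cap of 18 → 2 left.
P31: +2 (room for 15) → 2. Pool exhausted.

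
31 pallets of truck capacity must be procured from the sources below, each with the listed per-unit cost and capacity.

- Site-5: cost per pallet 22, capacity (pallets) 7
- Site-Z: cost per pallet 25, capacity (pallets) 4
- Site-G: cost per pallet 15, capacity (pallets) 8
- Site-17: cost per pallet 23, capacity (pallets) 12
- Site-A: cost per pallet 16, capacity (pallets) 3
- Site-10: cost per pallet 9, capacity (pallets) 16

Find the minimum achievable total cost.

Use sources in increasing cost order.
Site-10 at 9: take all 16 pallets → 15 still needed.
Take 8 from Site-G at 15 → need 7 more.
Site-A at 16: take all 3 pallets → 4 still needed.
Take 4 from Site-5 at 22 to finish.
Site-17, Site-Z: unused.
Cost = 16×9 + 8×15 + 3×16 + 4×22 = 400.

400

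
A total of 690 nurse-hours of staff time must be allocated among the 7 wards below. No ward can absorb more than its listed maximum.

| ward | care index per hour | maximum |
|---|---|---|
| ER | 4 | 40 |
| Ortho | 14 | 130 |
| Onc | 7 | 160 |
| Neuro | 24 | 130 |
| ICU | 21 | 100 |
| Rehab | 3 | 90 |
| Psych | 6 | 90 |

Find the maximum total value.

Highest care index per hour first: Neuro 24 > ICU 21 > Ortho 14 > Onc 7 > Psych 6 > ER 4 > Rehab 3.
Neuro takes 130 to reach its cap of 130 ; 560 left.
ICU takes 100 to reach its cap of 100 ; 460 left.
Ortho takes 130 to reach its cap of 130 ; 330 left.
Give Onc 160 to hit its cap of 160 ; 170 left.
Give Psych 90 to hit its cap of 90 ; 80 left.
ER takes 40 to reach its cap of 40 ; 40 left.
Only 40 left; Rehab takes them to reach 40.
Total = 4×40 + 14×130 + 7×160 + 24×130 + 21×100 + 3×40 + 6×90 = 8980.

8980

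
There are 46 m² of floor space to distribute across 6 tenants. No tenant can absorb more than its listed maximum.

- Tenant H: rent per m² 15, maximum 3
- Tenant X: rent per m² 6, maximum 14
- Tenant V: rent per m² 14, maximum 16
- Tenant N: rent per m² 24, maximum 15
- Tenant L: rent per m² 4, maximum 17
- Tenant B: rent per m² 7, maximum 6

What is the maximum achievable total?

Rank by rent per m²: Tenant N 24 > Tenant H 15 > Tenant V 14 > Tenant B 7 > Tenant X 6 > Tenant L 4.
Give Tenant N 15 to hit its cap of 15 → 31 left.
Tenant H takes 3 to reach its cap of 3 → 28 left.
Tenant V takes 16 to reach its cap of 16 → 12 left.
Tenant B takes 6 to reach its cap of 6 → 6 left.
Tenant X: +6 (room for 14) → 6. Pool exhausted.
Total = 15×3 + 6×6 + 14×16 + 24×15 + 7×6 = 707.

707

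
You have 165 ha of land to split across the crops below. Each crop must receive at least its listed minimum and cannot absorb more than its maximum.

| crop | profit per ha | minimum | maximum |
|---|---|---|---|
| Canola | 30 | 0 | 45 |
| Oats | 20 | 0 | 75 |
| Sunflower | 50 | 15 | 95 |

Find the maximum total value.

6600

Meeting every minimum uses 0+0+15 = 15 ha, leaving 150.
Highest profit per ha first: Sunflower 50 > Canola 30 > Oats 20.
Sunflower takes 80 more to reach its cap of 95 ; 70 left.
Canola takes 45 more to reach its cap of 45 ; 25 left.
Only 25 left; Oats takes them to reach 25.
Total = 30×45 + 20×25 + 50×95 = 6600.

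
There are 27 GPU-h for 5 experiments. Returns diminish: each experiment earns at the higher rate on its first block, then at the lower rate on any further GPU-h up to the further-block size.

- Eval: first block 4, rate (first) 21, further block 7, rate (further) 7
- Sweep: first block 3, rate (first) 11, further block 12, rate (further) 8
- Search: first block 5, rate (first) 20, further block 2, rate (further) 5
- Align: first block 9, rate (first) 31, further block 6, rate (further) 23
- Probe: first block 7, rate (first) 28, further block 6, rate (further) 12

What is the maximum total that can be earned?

717

Order all 10 blocks by rate: Align/tier1 31 > Probe/tier1 28 > Align/tier2 23 > Eval/tier1 21 > Search/tier1 20 > Probe/tier2 12 > Sweep/tier1 11 > Sweep/tier2 8 > Eval/tier2 7 > Search/tier2 5.
Align/tier1 (31): +9 → 18 left.
Probe/tier1 (28): +7 → 11 left.
Fill Align tier2 block (6 at 23) → 5 left.
Eval tier1 at 21: fill all 4 → 1 left.
Search/tier1: +1 of 5 at 20; pool empty.
Total = 31×9 + 28×7 + 23×6 + 21×4 + 20×1 = 717.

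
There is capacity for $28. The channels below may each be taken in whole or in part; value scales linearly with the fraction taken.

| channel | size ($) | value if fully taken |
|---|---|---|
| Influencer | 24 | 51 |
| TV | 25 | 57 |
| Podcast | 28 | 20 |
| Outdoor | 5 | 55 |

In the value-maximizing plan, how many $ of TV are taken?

Rank by value-to-size ratio: Outdoor 55/5≈11, TV 57/25≈2.28, Influencer 51/24≈2.12, Podcast 20/28≈0.714.
Outdoor: take in full, 5 $ for value 55 ; 23 left.
Fill the last 23 $ with part of TV: 23/25 of it earns 52.44.

23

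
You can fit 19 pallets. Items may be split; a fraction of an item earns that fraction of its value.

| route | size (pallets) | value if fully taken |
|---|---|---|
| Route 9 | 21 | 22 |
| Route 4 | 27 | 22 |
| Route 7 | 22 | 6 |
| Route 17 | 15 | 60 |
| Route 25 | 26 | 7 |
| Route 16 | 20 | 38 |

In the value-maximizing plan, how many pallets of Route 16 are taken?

Sort by value density: Route 17 60/15≈4, Route 16 38/20≈1.9, Route 9 22/21≈1.05, Route 4 22/27≈0.815, Route 7 6/22≈0.273, Route 25 7/26≈0.269.
Take all of Route 17 (15 pallets, value 60) ; 4 pallets left.
Fill the last 4 pallets with part of Route 16: 4/20 of it earns 7.6.

4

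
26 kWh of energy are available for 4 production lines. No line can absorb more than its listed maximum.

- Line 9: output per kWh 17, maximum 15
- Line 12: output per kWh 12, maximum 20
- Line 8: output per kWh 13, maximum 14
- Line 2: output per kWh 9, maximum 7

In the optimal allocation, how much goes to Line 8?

11

Highest output per kWh first: Line 9 17 > Line 8 13 > Line 12 12 > Line 2 9.
Give Line 9 15 to hit its cap of 15 → 11 left.
Only 11 left; Line 8 takes them to reach 11.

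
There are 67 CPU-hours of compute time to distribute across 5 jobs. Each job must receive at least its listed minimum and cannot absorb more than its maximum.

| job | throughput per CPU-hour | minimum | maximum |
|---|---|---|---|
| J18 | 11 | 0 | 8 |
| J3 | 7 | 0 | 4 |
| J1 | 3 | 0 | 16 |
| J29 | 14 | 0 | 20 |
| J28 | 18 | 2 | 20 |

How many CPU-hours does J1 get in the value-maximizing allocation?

15

Meeting every minimum uses 0+0+0+0+2 = 2 CPU-hours, leaving 65.
Highest throughput per CPU-hour first: J28 18 > J29 14 > J18 11 > J3 7 > J1 3.
Give J28 18 more to hit its cap of 20 — 47 left.
Give J29 20 more to hit its cap of 20 — 27 left.
Give J18 8 more to hit its cap of 8 — 19 left.
Give J3 4 more to hit its cap of 4 — 15 left.
Only 15 left; J1 takes them to reach 15.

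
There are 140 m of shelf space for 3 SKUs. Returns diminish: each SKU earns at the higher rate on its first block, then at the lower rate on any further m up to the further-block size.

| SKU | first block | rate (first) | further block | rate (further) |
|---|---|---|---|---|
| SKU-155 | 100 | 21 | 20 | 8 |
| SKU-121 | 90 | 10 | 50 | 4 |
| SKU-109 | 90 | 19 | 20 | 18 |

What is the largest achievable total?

2860

Treat each block as its own option and order by rate: SKU-155/first 21 > SKU-109/first 19 > SKU-109/second 18 > SKU-121/first 10 > SKU-155/second 8 > SKU-121/second 4.
SKU-155/first (21): +100 ; 40 left.
40 remain; put them into SKU-109 first at 19.
Total = 21×100 + 19×40 = 2860.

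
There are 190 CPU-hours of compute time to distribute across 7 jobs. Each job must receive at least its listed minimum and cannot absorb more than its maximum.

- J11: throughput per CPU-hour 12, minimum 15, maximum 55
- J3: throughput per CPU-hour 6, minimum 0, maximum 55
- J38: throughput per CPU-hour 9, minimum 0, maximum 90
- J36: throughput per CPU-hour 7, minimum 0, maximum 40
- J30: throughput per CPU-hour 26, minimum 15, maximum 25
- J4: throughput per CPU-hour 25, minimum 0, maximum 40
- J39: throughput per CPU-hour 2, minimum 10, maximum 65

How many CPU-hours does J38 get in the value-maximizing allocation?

Meeting every minimum uses 15+0+0+0+15+0+10 = 40 CPU-hours, leaving 150.
Rank by throughput per CPU-hour: J30 26 > J4 25 > J11 12 > J38 9 > J36 7 > J3 6 > J39 2.
J30: +10 to 25 (cap) → 140 left.
J4: +40 to 40 (cap) → 100 left.
J11: +40 to 55 (cap) → 60 left.
J38: +60 (room for 90) → 60. Pool exhausted.

60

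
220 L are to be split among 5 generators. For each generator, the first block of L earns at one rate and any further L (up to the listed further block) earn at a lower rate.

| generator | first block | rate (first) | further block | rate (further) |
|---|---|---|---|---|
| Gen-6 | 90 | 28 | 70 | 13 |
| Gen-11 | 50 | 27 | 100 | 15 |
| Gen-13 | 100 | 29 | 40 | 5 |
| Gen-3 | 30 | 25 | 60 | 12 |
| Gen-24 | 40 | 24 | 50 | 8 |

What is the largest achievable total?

6230

Rank every tier by rate: Gen-13/tier1 29 > Gen-6/tier1 28 > Gen-11/tier1 27 > Gen-3/tier1 25 > Gen-24/tier1 24 > Gen-11/tier2 15 > Gen-6/tier2 13 > Gen-3/tier2 12 > Gen-24/tier2 8 > Gen-13/tier2 5.
Fill Gen-13 tier1 block (100 at 29) — 120 left.
Gen-6 tier1 at 28: fill all 90 — 30 left.
Gen-11/tier1: +30 of 50 at 27; pool empty.
Total = 29×100 + 28×90 + 27×30 = 6230.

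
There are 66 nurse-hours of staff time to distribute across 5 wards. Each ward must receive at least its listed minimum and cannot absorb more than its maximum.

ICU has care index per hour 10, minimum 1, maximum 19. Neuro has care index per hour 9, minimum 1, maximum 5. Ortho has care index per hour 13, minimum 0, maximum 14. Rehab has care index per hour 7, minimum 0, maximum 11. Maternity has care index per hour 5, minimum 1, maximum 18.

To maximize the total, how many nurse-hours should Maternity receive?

17

Meeting every minimum uses 1+1+0+0+1 = 3 nurse-hours, leaving 63.
Highest care index per hour first: Ortho 13 > ICU 10 > Neuro 9 > Rehab 7 > Maternity 5.
Ortho takes 14 more to reach its cap of 14 — 49 left.
ICU: +18 to 19 (cap) — 31 left.
Neuro takes 4 more to reach its cap of 5 — 27 left.
Give Rehab 11 more to hit its cap of 11 — 16 left.
Maternity has room for 17 more but only 16 remain, so it gets 17.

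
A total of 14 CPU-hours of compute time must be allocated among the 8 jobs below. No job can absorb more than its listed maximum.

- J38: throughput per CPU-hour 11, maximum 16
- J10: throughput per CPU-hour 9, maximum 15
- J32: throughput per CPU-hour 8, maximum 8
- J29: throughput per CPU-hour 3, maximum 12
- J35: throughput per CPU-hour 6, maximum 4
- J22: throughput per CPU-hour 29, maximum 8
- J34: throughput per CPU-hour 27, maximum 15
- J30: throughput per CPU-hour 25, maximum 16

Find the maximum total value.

394

Rank by throughput per CPU-hour: J22 29 > J34 27 > J30 25 > J38 11 > J10 9 > J32 8 > J35 6 > J29 3.
Give J22 8 to hit its cap of 8 — 6 left.
J34 has room for 15 but only 6 remain, so it gets 6.
Total = 29×8 + 27×6 = 394.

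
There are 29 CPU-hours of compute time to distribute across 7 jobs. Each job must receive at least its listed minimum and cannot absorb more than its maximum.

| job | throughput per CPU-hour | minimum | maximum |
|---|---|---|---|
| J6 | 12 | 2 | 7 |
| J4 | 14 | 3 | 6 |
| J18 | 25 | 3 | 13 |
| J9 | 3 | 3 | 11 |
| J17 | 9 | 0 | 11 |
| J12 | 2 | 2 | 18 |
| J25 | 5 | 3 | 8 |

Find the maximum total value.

Meeting every minimum uses 2+3+3+3+0+2+3 = 16 CPU-hours, leaving 13.
Order the jobs by throughput per CPU-hour: J18 25 > J4 14 > J6 12 > J17 9 > J25 5 > J9 3 > J12 2.
J18 takes 10 more to reach its cap of 13 → 3 left.
J4 takes 3 more to reach its cap of 6 → 0 left.
Total = 12×2 + 14×6 + 25×13 + 3×3 + 2×2 + 5×3 = 461.

461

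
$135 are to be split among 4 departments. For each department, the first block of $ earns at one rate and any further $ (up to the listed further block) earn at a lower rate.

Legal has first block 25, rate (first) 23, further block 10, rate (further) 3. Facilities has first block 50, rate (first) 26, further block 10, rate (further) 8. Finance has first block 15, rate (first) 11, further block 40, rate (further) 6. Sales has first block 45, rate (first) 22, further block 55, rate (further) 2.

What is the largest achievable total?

3030

Treat each block as its own option and order by rate: Facilities/tier1 26 > Legal/tier1 23 > Sales/tier1 22 > Finance/tier1 11 > Facilities/tier2 8 > Finance/tier2 6 > Legal/tier2 3 > Sales/tier2 2.
Fill Facilities tier1 block (50 at 26) — 85 left.
Fill Legal tier1 block (25 at 23) — 60 left.
Fill Sales tier1 block (45 at 22) — 15 left.
Finance/tier1 (11): +15 — 0 left.
Total = 26×50 + 23×25 + 22×45 + 11×15 = 3030.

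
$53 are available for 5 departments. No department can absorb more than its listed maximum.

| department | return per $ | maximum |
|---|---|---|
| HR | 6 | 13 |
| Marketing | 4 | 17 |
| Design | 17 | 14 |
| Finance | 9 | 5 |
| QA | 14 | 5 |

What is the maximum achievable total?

Highest return per $ first: Design 17 > QA 14 > Finance 9 > HR 6 > Marketing 4.
Give Design 14 to hit its cap of 14 — 39 left.
Give QA 5 to hit its cap of 5 — 34 left.
Finance takes 5 to reach its cap of 5 — 29 left.
HR takes 13 to reach its cap of 13 — 16 left.
Marketing: +16 (room for 17) → 16. Pool exhausted.
Total = 6×13 + 4×16 + 17×14 + 9×5 + 14×5 = 495.

495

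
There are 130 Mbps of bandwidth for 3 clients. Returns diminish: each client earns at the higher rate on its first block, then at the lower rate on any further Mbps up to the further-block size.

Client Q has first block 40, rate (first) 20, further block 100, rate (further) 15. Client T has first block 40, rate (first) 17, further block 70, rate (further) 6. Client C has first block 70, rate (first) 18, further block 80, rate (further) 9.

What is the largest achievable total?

Treat each block as its own option and order by rate: Client Q/tier1 20 > Client C/tier1 18 > Client T/tier1 17 > Client Q/tier2 15 > Client C/tier2 9 > Client T/tier2 6.
Fill Client Q tier1 block (40 at 20) → 90 left.
Client C/tier1 (18): +70 → 20 left.
Client T tier1 at 17: only 20 left, fill 20.
Total = 20×40 + 18×70 + 17×20 = 2400.

2400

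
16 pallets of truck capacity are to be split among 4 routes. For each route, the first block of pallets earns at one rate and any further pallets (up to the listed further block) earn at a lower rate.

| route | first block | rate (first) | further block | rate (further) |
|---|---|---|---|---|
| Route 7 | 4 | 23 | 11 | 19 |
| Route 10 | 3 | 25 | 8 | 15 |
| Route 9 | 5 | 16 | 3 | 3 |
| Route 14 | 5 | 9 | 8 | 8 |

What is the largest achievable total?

338

Treat each block as its own option and order by rate: Route 10/tier1 25 > Route 7/tier1 23 > Route 7/tier2 19 > Route 9/tier1 16 > Route 10/tier2 15 > Route 14/tier1 9 > Route 14/tier2 8 > Route 9/tier2 3.
Route 10/tier1 (25): +3 ; 13 left.
Route 7/tier1 (23): +4 ; 9 left.
9 remain; put them into Route 7 tier2 at 19.
Total = 25×3 + 23×4 + 19×9 = 338.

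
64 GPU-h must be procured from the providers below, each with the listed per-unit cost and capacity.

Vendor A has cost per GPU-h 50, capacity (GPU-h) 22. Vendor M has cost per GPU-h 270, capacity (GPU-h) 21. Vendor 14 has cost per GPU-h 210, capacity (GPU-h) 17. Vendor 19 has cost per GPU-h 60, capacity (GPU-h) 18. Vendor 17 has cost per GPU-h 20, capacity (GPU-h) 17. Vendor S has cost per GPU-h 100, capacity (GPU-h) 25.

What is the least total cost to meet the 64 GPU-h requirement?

Fill from the cheapest provider first.
Vendor 17 (20): use full 17 ; 47 GPU-h to go.
Vendor A (50): use full 22 ; 25 GPU-h to go.
Vendor 19 (60): use full 18 ; 7 GPU-h to go.
Take 7 from Vendor S at 100 to finish.
Vendor 14, Vendor M: unused.
Cost = 17×20 + 22×50 + 18×60 + 7×100 = 3220.

3220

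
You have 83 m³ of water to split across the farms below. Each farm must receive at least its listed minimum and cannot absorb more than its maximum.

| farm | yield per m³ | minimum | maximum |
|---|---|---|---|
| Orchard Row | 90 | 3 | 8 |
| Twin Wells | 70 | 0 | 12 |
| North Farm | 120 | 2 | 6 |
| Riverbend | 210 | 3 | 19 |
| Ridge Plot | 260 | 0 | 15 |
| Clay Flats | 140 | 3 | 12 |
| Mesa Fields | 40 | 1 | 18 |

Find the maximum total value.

12290

Meeting every minimum uses 3+0+2+3+0+3+1 = 12 m³, leaving 71.
Highest yield per m³ first: Ridge Plot 260 > Riverbend 210 > Clay Flats 140 > North Farm 120 > Orchard Row 90 > Twin Wells 70 > Mesa Fields 40.
Ridge Plot: +15 to 15 (cap) → 56 left.
Give Riverbend 16 more to hit its cap of 19 → 40 left.
Clay Flats takes 9 more to reach its cap of 12 → 31 left.
North Farm: +4 to 6 (cap) → 27 left.
Orchard Row: +5 to 8 (cap) → 22 left.
Give Twin Wells 12 more to hit its cap of 12 → 10 left.
Mesa Fields has room for 17 more but only 10 remain, so it gets 11.
Total = 90×8 + 70×12 + 120×6 + 210×19 + 260×15 + 140×12 + 40×11 = 12290.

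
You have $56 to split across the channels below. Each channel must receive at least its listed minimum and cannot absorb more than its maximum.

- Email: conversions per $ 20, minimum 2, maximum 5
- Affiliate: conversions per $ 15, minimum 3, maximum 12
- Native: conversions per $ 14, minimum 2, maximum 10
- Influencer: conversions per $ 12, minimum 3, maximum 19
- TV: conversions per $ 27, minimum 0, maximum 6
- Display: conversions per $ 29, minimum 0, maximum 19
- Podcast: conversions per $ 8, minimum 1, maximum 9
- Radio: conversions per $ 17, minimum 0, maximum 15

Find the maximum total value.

1215

Meeting every minimum uses 2+3+2+3+0+0+1+0 = 11 $, leaving 45.
Highest conversions per $ first: Display 29 > TV 27 > Email 20 > Radio 17 > Affiliate 15 > Native 14 > Influencer 12 > Podcast 8.
Give Display 19 more to hit its cap of 19 — 26 left.
TV takes 6 more to reach its cap of 6 — 20 left.
Give Email 3 more to hit its cap of 5 — 17 left.
Radio: +15 to 15 (cap) — 2 left.
Affiliate: +2 (room for 9) → 5. Pool exhausted.
Total = 20×5 + 15×5 + 14×2 + 12×3 + 27×6 + 29×19 + 8×1 + 17×15 = 1215.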